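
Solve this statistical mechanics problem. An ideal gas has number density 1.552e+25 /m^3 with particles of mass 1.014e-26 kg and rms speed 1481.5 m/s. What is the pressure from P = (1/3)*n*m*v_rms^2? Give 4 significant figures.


Step 1: v_rms^2 = 1481.5^2 = 2.195e+06
Step 2: n*m = 1.552e+25*1.014e-26 = 0.1574
Step 3: P = (1/3)*0.1574*2.195e+06 = 1.151e+05 Pa

1.151e+05


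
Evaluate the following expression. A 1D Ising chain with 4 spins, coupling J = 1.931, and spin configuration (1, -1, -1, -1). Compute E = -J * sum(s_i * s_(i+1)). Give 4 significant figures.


Step 1: Nearest-neighbor products: -1, 1, 1
Step 2: Sum of products = 1
Step 3: E = -1.931 * 1 = -1.931

-1.931


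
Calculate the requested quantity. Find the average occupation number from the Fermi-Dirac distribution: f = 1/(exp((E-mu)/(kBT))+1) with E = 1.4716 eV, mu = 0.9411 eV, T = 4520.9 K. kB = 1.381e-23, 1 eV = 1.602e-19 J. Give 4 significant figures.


Step 1: (E - mu) = 1.4716 - 0.9411 = 0.5305 eV
Step 2: Convert: (E-mu)*eV = 8.499e-20 J
Step 3: x = (E-mu)*eV/(kB*T) = 1.361
Step 4: f = 1/(exp(1.361)+1) = 0.204

0.204


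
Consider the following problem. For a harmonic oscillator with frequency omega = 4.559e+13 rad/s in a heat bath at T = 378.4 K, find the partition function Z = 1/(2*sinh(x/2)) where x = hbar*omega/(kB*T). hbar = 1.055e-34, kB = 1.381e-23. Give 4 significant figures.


Step 1: Compute x = hbar*omega/(kB*T) = 1.055e-34*4.559e+13/(1.381e-23*378.4) = 0.9204
Step 2: x/2 = 0.4602
Step 3: sinh(x/2) = 0.4766
Step 4: Z = 1/(2*0.4766) = 1.049

1.049


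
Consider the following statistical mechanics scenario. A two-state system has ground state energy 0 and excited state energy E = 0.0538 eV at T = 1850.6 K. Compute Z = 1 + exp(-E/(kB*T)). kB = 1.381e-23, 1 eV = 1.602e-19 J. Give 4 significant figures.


Step 1: Compute beta*E = E*eV/(kB*T) = 0.0538*1.602e-19/(1.381e-23*1850.6) = 0.3372
Step 2: exp(-beta*E) = exp(-0.3372) = 0.7137
Step 3: Z = 1 + 0.7137 = 1.714

1.714


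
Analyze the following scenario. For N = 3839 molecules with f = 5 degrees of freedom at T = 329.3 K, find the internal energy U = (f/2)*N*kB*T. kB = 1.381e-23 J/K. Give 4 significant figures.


Step 1: f/2 = 5/2 = 2.5
Step 2: N*kB*T = 3839*1.381e-23*329.3 = 1.746e-17
Step 3: U = 2.5 * 1.746e-17 = 4.365e-17 J

4.365e-17


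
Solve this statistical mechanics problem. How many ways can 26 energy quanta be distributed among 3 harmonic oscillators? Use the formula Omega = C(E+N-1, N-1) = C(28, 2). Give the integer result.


Step 1: Use binomial coefficient C(28, 2)
Step 2: Numerator = 28! / 26!
Step 3: Denominator = 2!
Step 4: Omega = 378

378


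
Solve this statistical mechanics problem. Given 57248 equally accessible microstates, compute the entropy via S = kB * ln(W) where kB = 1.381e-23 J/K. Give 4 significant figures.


Step 1: ln(W) = ln(57248) = 10.96
Step 2: S = kB * ln(W) = 1.381e-23 * 10.96
Step 3: S = 1.513e-22 J/K

1.513e-22


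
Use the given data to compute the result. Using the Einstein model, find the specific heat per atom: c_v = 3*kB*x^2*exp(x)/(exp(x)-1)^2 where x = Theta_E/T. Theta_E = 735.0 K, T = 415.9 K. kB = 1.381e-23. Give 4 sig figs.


Step 1: x = Theta_E/T = 735.0/415.9 = 1.767
Step 2: x^2 = 3.123
Step 3: exp(x) = 5.855
Step 4: c_v = 3*1.381e-23*3.123*5.855/(5.855-1)^2 = 3.214e-23

3.214e-23


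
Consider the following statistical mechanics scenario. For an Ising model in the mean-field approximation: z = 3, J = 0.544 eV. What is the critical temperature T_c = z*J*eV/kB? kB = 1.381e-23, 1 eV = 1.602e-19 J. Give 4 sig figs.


Step 1: z*J = 3*0.544 = 1.632 eV
Step 2: Convert to Joules: 1.632*1.602e-19 = 2.614e-19 J
Step 3: T_c = 2.614e-19 / 1.381e-23 = 1.893e+04 K

1.893e+04


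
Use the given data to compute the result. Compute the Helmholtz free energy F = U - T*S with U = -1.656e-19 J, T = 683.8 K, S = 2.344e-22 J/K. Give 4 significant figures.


Step 1: T*S = 683.8 * 2.344e-22 = 1.603e-19 J
Step 2: F = U - T*S = -1.656e-19 - 1.603e-19
Step 3: F = -3.259e-19 J

-3.259e-19


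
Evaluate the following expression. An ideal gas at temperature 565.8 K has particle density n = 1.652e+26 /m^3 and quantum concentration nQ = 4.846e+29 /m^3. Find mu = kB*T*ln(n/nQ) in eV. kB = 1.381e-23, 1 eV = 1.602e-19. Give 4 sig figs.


Step 1: n/nQ = 1.652e+26/4.846e+29 = 0.0003409
Step 2: ln(n/nQ) = -7.984
Step 3: mu = kB*T*ln(n/nQ) = 7.814e-21*-7.984 = -6.238e-20 J
Step 4: Convert to eV: -6.238e-20/1.602e-19 = -0.3894 eV

-0.3894


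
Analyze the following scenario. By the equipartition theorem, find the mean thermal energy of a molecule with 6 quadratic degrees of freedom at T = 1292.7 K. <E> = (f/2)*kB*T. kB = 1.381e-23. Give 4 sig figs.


Step 1: f/2 = 6/2 = 3
Step 2: kB*T = 1.381e-23 * 1292.7 = 1.785e-20
Step 3: <E> = 3 * 1.785e-20 = 5.356e-20 J

5.356e-20


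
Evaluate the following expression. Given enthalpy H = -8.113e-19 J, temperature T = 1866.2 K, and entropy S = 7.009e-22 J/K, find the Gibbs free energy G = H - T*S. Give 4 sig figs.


Step 1: T*S = 1866.2 * 7.009e-22 = 1.308e-18 J
Step 2: G = H - T*S = -8.113e-19 - 1.308e-18
Step 3: G = -2.119e-18 J

-2.119e-18


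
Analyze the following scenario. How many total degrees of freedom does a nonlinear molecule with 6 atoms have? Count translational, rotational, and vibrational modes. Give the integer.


Step 1: Translational DOF = 3
Step 2: Rotational DOF (nonlinear) = 3
Step 3: Vibrational DOF = 3*6 - 6 = 12
Step 4: Total = 3 + 3 + 12 = 18

18


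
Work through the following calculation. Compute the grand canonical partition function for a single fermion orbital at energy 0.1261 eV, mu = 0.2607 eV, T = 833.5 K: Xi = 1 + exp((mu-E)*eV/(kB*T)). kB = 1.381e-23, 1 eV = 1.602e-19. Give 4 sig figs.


Step 1: (mu - E) = 0.2607 - 0.1261 = 0.1346 eV
Step 2: x = (mu-E)*eV/(kB*T) = 0.1346*1.602e-19/(1.381e-23*833.5) = 1.873
Step 3: exp(x) = 6.51
Step 4: Xi = 1 + 6.51 = 7.51

7.51


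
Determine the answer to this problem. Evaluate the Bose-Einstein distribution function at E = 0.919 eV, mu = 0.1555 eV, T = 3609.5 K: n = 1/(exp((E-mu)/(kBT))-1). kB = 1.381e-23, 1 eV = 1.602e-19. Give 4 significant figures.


Step 1: (E - mu) = 0.7635 eV
Step 2: x = (E-mu)*eV/(kB*T) = 0.7635*1.602e-19/(1.381e-23*3609.5) = 2.454
Step 3: exp(x) = 11.63
Step 4: n = 1/(exp(x)-1) = 0.09406

0.09406


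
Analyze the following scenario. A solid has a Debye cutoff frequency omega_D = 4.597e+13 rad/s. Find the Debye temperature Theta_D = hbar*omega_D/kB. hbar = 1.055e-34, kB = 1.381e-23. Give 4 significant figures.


Step 1: hbar*omega_D = 1.055e-34 * 4.597e+13 = 4.85e-21 J
Step 2: Theta_D = 4.85e-21 / 1.381e-23
Step 3: Theta_D = 351.2 K

351.2


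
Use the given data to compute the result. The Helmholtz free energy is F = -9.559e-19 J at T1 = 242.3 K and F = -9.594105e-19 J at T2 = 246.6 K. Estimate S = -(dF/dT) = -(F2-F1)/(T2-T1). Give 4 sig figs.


Step 1: dF = F2 - F1 = -9.594105e-19 - (-9.559e-19) = -3.5105e-21 J
Step 2: dT = T2 - T1 = 246.6 - 242.3 = 4.3 K
Step 3: S = -dF/dT = -(-3.5105e-21)/4.3 = 8.164e-22 J/K

8.164e-22


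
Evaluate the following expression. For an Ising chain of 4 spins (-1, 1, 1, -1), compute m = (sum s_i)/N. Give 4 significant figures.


Step 1: Count up spins (+1): 2, down spins (-1): 2
Step 2: Total magnetization M = 2 - 2 = 0
Step 3: m = M/N = 0/4 = 0

0


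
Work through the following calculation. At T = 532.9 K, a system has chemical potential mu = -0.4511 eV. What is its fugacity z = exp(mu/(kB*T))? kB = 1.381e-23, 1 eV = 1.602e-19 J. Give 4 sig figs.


Step 1: Convert mu to Joules: -0.4511*1.602e-19 = -7.227e-20 J
Step 2: kB*T = 1.381e-23*532.9 = 7.359e-21 J
Step 3: mu/(kB*T) = -9.82
Step 4: z = exp(-9.82) = 5.437e-05

5.437e-05


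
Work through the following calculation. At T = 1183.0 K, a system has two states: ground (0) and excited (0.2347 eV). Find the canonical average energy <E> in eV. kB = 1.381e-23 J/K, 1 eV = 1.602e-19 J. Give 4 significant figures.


Step 1: beta*E = 0.2347*1.602e-19/(1.381e-23*1183.0) = 2.301
Step 2: exp(-beta*E) = 0.1001
Step 3: <E> = 0.2347*0.1001/(1+0.1001) = 0.02136 eV

0.02136


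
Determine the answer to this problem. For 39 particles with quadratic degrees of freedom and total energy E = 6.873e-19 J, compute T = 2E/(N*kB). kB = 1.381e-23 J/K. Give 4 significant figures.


Step 1: Numerator = 2*E = 2*6.873e-19 = 1.375e-18 J
Step 2: Denominator = N*kB = 39*1.381e-23 = 5.386e-22
Step 3: T = 1.375e-18 / 5.386e-22 = 2552 K

2552


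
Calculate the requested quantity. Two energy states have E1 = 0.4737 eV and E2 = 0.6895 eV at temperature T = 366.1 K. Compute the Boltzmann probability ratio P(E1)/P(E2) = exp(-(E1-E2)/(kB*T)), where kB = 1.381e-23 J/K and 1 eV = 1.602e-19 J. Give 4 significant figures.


Step 1: Compute energy difference dE = E1 - E2 = 0.4737 - 0.6895 = -0.2158 eV
Step 2: Convert to Joules: dE_J = -0.2158 * 1.602e-19 = -3.457e-20 J
Step 3: Compute exponent = -dE_J / (kB * T) = -(-3.457e-20) / (1.381e-23 * 366.1) = 6.838
Step 4: P(E1)/P(E2) = exp(6.838) = 932.5

932.5


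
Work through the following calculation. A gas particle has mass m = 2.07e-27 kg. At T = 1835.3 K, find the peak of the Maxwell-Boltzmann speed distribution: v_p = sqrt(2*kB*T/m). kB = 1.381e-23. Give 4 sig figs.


Step 1: Numerator = 2*kB*T = 2*1.381e-23*1835.3 = 5.069e-20
Step 2: Ratio = 5.069e-20 / 2.07e-27 = 2.449e+07
Step 3: v_p = sqrt(2.449e+07) = 4949 m/s

4949


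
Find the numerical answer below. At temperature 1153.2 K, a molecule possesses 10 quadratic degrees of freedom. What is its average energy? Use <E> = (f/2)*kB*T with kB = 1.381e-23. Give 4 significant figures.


Step 1: f/2 = 10/2 = 5
Step 2: kB*T = 1.381e-23 * 1153.2 = 1.593e-20
Step 3: <E> = 5 * 1.593e-20 = 7.963e-20 J

7.963e-20


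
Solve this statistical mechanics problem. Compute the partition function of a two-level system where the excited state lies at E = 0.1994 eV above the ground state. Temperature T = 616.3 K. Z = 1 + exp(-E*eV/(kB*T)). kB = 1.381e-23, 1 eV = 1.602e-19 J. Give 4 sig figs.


Step 1: Compute beta*E = E*eV/(kB*T) = 0.1994*1.602e-19/(1.381e-23*616.3) = 3.753
Step 2: exp(-beta*E) = exp(-3.753) = 0.02344
Step 3: Z = 1 + 0.02344 = 1.023

1.023


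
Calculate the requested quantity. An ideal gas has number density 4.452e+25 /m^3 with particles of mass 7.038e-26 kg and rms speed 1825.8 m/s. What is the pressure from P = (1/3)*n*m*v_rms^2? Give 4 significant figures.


Step 1: v_rms^2 = 1825.8^2 = 3.334e+06
Step 2: n*m = 4.452e+25*7.038e-26 = 3.133
Step 3: P = (1/3)*3.133*3.334e+06 = 3.482e+06 Pa

3.482e+06


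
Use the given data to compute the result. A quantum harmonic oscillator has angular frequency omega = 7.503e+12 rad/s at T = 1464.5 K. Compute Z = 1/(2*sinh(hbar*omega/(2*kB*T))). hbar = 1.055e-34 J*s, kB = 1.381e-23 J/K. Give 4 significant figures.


Step 1: Compute x = hbar*omega/(kB*T) = 1.055e-34*7.503e+12/(1.381e-23*1464.5) = 0.03914
Step 2: x/2 = 0.01957
Step 3: sinh(x/2) = 0.01957
Step 4: Z = 1/(2*0.01957) = 25.55

25.55


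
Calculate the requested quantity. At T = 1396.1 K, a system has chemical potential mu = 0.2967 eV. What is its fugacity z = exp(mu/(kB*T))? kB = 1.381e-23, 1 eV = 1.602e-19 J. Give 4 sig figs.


Step 1: Convert mu to Joules: 0.2967*1.602e-19 = 4.753e-20 J
Step 2: kB*T = 1.381e-23*1396.1 = 1.928e-20 J
Step 3: mu/(kB*T) = 2.465
Step 4: z = exp(2.465) = 11.77

11.77


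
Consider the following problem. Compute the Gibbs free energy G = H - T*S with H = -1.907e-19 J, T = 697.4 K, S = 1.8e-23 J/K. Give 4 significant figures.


Step 1: T*S = 697.4 * 1.8e-23 = 1.255e-20 J
Step 2: G = H - T*S = -1.907e-19 - 1.255e-20
Step 3: G = -2.033e-19 J

-2.033e-19


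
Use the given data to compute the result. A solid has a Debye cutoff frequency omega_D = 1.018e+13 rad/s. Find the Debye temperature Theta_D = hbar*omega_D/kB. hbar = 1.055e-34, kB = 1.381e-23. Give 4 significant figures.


Step 1: hbar*omega_D = 1.055e-34 * 1.018e+13 = 1.074e-21 J
Step 2: Theta_D = 1.074e-21 / 1.381e-23
Step 3: Theta_D = 77.77 K

77.77


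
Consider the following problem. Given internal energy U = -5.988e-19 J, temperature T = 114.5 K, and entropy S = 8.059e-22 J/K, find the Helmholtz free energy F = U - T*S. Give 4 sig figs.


Step 1: T*S = 114.5 * 8.059e-22 = 9.228e-20 J
Step 2: F = U - T*S = -5.988e-19 - 9.228e-20
Step 3: F = -6.911e-19 J

-6.911e-19


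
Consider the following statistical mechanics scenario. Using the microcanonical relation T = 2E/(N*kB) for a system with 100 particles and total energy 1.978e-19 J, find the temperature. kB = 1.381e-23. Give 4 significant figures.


Step 1: Numerator = 2*E = 2*1.978e-19 = 3.956e-19 J
Step 2: Denominator = N*kB = 100*1.381e-23 = 1.381e-21
Step 3: T = 3.956e-19 / 1.381e-21 = 286.5 K

286.5


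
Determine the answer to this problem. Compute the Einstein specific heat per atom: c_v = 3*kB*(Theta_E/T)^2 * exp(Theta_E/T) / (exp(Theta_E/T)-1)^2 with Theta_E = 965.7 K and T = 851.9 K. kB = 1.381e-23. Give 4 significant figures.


Step 1: x = Theta_E/T = 965.7/851.9 = 1.134
Step 2: x^2 = 1.285
Step 3: exp(x) = 3.107
Step 4: c_v = 3*1.381e-23*1.285*3.107/(3.107-1)^2 = 3.726e-23

3.726e-23


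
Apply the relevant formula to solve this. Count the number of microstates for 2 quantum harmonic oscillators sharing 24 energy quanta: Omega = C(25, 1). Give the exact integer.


Step 1: Use binomial coefficient C(25, 1)
Step 2: Numerator = 25! / 24!
Step 3: Denominator = 1!
Step 4: Omega = 25

25


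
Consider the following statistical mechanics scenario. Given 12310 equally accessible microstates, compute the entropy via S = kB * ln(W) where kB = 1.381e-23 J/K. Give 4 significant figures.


Step 1: ln(W) = ln(12310) = 9.418
Step 2: S = kB * ln(W) = 1.381e-23 * 9.418
Step 3: S = 1.301e-22 J/K

1.301e-22


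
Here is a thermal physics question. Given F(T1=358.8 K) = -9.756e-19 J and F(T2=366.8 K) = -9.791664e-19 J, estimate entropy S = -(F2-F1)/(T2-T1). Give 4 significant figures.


Step 1: dF = F2 - F1 = -9.791664e-19 - (-9.756e-19) = -3.5664e-21 J
Step 2: dT = T2 - T1 = 366.8 - 358.8 = 8 K
Step 3: S = -dF/dT = -(-3.5664e-21)/8 = 4.458e-22 J/K

4.458e-22


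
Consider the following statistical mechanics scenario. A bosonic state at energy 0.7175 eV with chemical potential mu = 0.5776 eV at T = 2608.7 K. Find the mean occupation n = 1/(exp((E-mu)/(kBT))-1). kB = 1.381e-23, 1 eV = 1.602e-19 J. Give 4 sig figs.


Step 1: (E - mu) = 0.1399 eV
Step 2: x = (E-mu)*eV/(kB*T) = 0.1399*1.602e-19/(1.381e-23*2608.7) = 0.6221
Step 3: exp(x) = 1.863
Step 4: n = 1/(exp(x)-1) = 1.159

1.159


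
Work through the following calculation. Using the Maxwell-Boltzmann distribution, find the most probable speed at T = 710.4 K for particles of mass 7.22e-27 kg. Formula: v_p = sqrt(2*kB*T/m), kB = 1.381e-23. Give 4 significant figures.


Step 1: Numerator = 2*kB*T = 2*1.381e-23*710.4 = 1.962e-20
Step 2: Ratio = 1.962e-20 / 7.22e-27 = 2.718e+06
Step 3: v_p = sqrt(2.718e+06) = 1649 m/s

1649


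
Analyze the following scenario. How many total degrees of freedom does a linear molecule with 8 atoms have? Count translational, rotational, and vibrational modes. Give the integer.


Step 1: Translational DOF = 3
Step 2: Rotational DOF (linear) = 2
Step 3: Vibrational DOF = 3*8 - 5 = 19
Step 4: Total = 3 + 2 + 19 = 24

24


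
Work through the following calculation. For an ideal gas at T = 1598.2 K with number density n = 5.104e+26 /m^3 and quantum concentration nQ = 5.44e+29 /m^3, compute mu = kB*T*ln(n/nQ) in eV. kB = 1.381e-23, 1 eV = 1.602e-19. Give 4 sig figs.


Step 1: n/nQ = 5.104e+26/5.44e+29 = 0.0009382
Step 2: ln(n/nQ) = -6.972
Step 3: mu = kB*T*ln(n/nQ) = 2.207e-20*-6.972 = -1.539e-19 J
Step 4: Convert to eV: -1.539e-19/1.602e-19 = -0.9605 eV

-0.9605


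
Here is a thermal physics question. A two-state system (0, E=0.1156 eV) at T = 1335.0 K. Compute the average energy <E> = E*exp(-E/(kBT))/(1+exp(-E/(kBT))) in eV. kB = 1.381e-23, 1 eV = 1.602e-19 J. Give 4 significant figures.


Step 1: beta*E = 0.1156*1.602e-19/(1.381e-23*1335.0) = 1.004
Step 2: exp(-beta*E) = 0.3662
Step 3: <E> = 0.1156*0.3662/(1+0.3662) = 0.03099 eV

0.03099


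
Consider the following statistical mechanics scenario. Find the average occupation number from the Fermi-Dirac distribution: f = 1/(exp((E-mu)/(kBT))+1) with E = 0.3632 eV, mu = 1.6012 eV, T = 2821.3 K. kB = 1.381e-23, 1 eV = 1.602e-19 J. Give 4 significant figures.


Step 1: (E - mu) = 0.3632 - 1.6012 = -1.238 eV
Step 2: Convert: (E-mu)*eV = -1.983e-19 J
Step 3: x = (E-mu)*eV/(kB*T) = -5.09
Step 4: f = 1/(exp(-5.09)+1) = 0.9939

0.9939


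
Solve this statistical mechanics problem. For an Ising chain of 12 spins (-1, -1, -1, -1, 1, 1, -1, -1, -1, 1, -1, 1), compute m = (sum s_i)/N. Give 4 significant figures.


Step 1: Count up spins (+1): 4, down spins (-1): 8
Step 2: Total magnetization M = 4 - 8 = -4
Step 3: m = M/N = -4/12 = -0.3333

-0.3333


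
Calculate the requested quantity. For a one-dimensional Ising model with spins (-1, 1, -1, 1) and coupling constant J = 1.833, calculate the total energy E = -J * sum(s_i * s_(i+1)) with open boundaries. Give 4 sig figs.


Step 1: Nearest-neighbor products: -1, -1, -1
Step 2: Sum of products = -3
Step 3: E = -1.833 * -3 = 5.499

5.499


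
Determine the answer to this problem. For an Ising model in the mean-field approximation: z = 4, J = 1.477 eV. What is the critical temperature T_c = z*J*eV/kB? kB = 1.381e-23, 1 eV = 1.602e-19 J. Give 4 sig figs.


Step 1: z*J = 4*1.477 = 5.908 eV
Step 2: Convert to Joules: 5.908*1.602e-19 = 9.465e-19 J
Step 3: T_c = 9.465e-19 / 1.381e-23 = 6.853e+04 K

6.853e+04


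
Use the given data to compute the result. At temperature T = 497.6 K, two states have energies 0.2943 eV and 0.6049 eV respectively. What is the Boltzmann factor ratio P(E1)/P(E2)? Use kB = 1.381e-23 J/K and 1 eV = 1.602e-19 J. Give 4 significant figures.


Step 1: Compute energy difference dE = E1 - E2 = 0.2943 - 0.6049 = -0.3106 eV
Step 2: Convert to Joules: dE_J = -0.3106 * 1.602e-19 = -4.976e-20 J
Step 3: Compute exponent = -dE_J / (kB * T) = -(-4.976e-20) / (1.381e-23 * 497.6) = 7.241
Step 4: P(E1)/P(E2) = exp(7.241) = 1395

1395


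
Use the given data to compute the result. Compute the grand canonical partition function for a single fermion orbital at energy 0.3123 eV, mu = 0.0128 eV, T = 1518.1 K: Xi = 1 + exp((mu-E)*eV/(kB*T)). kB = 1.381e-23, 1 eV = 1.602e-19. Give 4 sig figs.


Step 1: (mu - E) = 0.0128 - 0.3123 = -0.2995 eV
Step 2: x = (mu-E)*eV/(kB*T) = -0.2995*1.602e-19/(1.381e-23*1518.1) = -2.289
Step 3: exp(x) = 0.1014
Step 4: Xi = 1 + 0.1014 = 1.101

1.101


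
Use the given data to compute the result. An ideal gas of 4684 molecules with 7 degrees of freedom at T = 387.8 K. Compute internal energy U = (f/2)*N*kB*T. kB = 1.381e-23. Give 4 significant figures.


Step 1: f/2 = 7/2 = 3.5
Step 2: N*kB*T = 4684*1.381e-23*387.8 = 2.509e-17
Step 3: U = 3.5 * 2.509e-17 = 8.78e-17 J

8.78e-17


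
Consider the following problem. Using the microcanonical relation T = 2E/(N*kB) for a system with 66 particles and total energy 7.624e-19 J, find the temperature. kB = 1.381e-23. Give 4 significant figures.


Step 1: Numerator = 2*E = 2*7.624e-19 = 1.525e-18 J
Step 2: Denominator = N*kB = 66*1.381e-23 = 9.115e-22
Step 3: T = 1.525e-18 / 9.115e-22 = 1673 K

1673


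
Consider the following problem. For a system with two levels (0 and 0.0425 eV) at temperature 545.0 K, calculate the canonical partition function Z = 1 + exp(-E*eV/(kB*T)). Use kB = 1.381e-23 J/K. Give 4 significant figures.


Step 1: Compute beta*E = E*eV/(kB*T) = 0.0425*1.602e-19/(1.381e-23*545.0) = 0.9046
Step 2: exp(-beta*E) = exp(-0.9046) = 0.4047
Step 3: Z = 1 + 0.4047 = 1.405

1.405


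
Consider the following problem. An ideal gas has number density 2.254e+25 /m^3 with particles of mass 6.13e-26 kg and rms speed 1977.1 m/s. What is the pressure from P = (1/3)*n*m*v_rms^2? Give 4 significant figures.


Step 1: v_rms^2 = 1977.1^2 = 3.909e+06
Step 2: n*m = 2.254e+25*6.13e-26 = 1.382
Step 3: P = (1/3)*1.382*3.909e+06 = 1.8e+06 Pa

1.8e+06


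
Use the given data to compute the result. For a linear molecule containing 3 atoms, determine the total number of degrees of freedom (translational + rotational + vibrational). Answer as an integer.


Step 1: Translational DOF = 3
Step 2: Rotational DOF (linear) = 2
Step 3: Vibrational DOF = 3*3 - 5 = 4
Step 4: Total = 3 + 2 + 4 = 9

9


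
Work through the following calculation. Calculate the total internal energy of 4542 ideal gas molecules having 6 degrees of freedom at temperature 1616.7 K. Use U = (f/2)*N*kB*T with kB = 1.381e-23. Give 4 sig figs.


Step 1: f/2 = 6/2 = 3.0
Step 2: N*kB*T = 4542*1.381e-23*1616.7 = 1.014e-16
Step 3: U = 3.0 * 1.014e-16 = 3.042e-16 J

3.042e-16


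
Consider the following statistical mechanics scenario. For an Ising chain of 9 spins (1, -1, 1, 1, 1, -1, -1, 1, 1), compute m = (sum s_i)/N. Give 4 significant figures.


Step 1: Count up spins (+1): 6, down spins (-1): 3
Step 2: Total magnetization M = 6 - 3 = 3
Step 3: m = M/N = 3/9 = 0.3333

0.3333


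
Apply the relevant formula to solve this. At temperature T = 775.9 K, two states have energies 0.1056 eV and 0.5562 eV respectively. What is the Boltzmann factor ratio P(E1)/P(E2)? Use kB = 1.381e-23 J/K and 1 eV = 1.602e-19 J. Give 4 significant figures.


Step 1: Compute energy difference dE = E1 - E2 = 0.1056 - 0.5562 = -0.4506 eV
Step 2: Convert to Joules: dE_J = -0.4506 * 1.602e-19 = -7.219e-20 J
Step 3: Compute exponent = -dE_J / (kB * T) = -(-7.219e-20) / (1.381e-23 * 775.9) = 6.737
Step 4: P(E1)/P(E2) = exp(6.737) = 842.9

842.9


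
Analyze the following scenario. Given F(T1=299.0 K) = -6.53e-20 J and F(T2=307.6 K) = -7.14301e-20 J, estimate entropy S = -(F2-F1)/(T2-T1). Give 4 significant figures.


Step 1: dF = F2 - F1 = -7.14301e-20 - (-6.53e-20) = -6.1301e-21 J
Step 2: dT = T2 - T1 = 307.6 - 299.0 = 8.6 K
Step 3: S = -dF/dT = -(-6.1301e-21)/8.6 = 7.128e-22 J/K

7.128e-22


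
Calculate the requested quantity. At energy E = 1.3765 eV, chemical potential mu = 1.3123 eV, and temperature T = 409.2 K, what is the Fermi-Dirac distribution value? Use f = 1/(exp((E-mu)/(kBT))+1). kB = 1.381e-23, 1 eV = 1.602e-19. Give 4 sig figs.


Step 1: (E - mu) = 1.3765 - 1.3123 = 0.0642 eV
Step 2: Convert: (E-mu)*eV = 1.028e-20 J
Step 3: x = (E-mu)*eV/(kB*T) = 1.82
Step 4: f = 1/(exp(1.82)+1) = 0.1394

0.1394


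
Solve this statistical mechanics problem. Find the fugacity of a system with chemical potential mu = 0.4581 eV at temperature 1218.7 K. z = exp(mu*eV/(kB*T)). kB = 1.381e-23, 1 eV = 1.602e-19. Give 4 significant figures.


Step 1: Convert mu to Joules: 0.4581*1.602e-19 = 7.339e-20 J
Step 2: kB*T = 1.381e-23*1218.7 = 1.683e-20 J
Step 3: mu/(kB*T) = 4.36
Step 4: z = exp(4.36) = 78.29

78.29


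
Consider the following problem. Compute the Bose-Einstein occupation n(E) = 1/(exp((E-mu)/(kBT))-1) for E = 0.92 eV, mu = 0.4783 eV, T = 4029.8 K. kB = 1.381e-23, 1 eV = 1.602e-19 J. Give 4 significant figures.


Step 1: (E - mu) = 0.4417 eV
Step 2: x = (E-mu)*eV/(kB*T) = 0.4417*1.602e-19/(1.381e-23*4029.8) = 1.271
Step 3: exp(x) = 3.566
Step 4: n = 1/(exp(x)-1) = 0.3897

0.3897


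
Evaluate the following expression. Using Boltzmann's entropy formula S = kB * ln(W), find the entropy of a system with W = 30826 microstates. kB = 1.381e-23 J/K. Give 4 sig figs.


Step 1: ln(W) = ln(30826) = 10.34
Step 2: S = kB * ln(W) = 1.381e-23 * 10.34
Step 3: S = 1.427e-22 J/K

1.427e-22


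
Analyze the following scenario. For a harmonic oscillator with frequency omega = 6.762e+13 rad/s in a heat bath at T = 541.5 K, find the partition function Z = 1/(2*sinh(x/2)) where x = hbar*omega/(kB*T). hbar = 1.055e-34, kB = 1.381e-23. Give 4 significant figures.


Step 1: Compute x = hbar*omega/(kB*T) = 1.055e-34*6.762e+13/(1.381e-23*541.5) = 0.954
Step 2: x/2 = 0.477
Step 3: sinh(x/2) = 0.4953
Step 4: Z = 1/(2*0.4953) = 1.01

1.01


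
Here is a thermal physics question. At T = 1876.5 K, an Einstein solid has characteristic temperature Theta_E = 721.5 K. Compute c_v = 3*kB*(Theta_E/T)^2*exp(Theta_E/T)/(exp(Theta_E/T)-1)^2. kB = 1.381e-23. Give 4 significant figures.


Step 1: x = Theta_E/T = 721.5/1876.5 = 0.3845
Step 2: x^2 = 0.1478
Step 3: exp(x) = 1.469
Step 4: c_v = 3*1.381e-23*0.1478*1.469/(1.469-1)^2 = 4.092e-23

4.092e-23


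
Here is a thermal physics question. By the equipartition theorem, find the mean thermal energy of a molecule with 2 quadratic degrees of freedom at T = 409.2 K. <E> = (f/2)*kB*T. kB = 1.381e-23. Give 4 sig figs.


Step 1: f/2 = 2/2 = 1
Step 2: kB*T = 1.381e-23 * 409.2 = 5.651e-21
Step 3: <E> = 1 * 5.651e-21 = 5.651e-21 J

5.651e-21


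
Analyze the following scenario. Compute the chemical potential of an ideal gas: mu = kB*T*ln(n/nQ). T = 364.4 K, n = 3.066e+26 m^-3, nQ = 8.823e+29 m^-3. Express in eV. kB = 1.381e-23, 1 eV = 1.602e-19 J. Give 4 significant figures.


Step 1: n/nQ = 3.066e+26/8.823e+29 = 0.0003475
Step 2: ln(n/nQ) = -7.965
Step 3: mu = kB*T*ln(n/nQ) = 5.032e-21*-7.965 = -4.008e-20 J
Step 4: Convert to eV: -4.008e-20/1.602e-19 = -0.2502 eV

-0.2502


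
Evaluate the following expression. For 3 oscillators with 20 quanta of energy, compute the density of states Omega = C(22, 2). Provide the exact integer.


Step 1: Use binomial coefficient C(22, 2)
Step 2: Numerator = 22! / 20!
Step 3: Denominator = 2!
Step 4: Omega = 231

231


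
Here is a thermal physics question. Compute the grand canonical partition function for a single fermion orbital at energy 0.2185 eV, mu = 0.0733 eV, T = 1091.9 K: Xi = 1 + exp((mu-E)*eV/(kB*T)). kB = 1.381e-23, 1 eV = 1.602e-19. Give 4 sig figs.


Step 1: (mu - E) = 0.0733 - 0.2185 = -0.1452 eV
Step 2: x = (mu-E)*eV/(kB*T) = -0.1452*1.602e-19/(1.381e-23*1091.9) = -1.543
Step 3: exp(x) = 0.2138
Step 4: Xi = 1 + 0.2138 = 1.214

1.214


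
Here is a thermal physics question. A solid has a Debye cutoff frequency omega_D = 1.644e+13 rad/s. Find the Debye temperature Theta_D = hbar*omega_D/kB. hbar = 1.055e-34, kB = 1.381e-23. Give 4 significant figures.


Step 1: hbar*omega_D = 1.055e-34 * 1.644e+13 = 1.734e-21 J
Step 2: Theta_D = 1.734e-21 / 1.381e-23
Step 3: Theta_D = 125.6 K

125.6


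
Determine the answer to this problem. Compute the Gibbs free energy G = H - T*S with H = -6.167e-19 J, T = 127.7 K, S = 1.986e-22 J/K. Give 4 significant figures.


Step 1: T*S = 127.7 * 1.986e-22 = 2.536e-20 J
Step 2: G = H - T*S = -6.167e-19 - 2.536e-20
Step 3: G = -6.421e-19 J

-6.421e-19


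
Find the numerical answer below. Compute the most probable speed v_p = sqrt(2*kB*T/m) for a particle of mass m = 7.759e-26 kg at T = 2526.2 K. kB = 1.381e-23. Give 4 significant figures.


Step 1: Numerator = 2*kB*T = 2*1.381e-23*2526.2 = 6.977e-20
Step 2: Ratio = 6.977e-20 / 7.759e-26 = 8.993e+05
Step 3: v_p = sqrt(8.993e+05) = 948.3 m/s

948.3


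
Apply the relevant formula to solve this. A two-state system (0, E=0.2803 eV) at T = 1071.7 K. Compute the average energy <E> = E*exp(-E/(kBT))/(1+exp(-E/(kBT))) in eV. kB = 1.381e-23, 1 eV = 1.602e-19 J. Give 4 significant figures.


Step 1: beta*E = 0.2803*1.602e-19/(1.381e-23*1071.7) = 3.034
Step 2: exp(-beta*E) = 0.04812
Step 3: <E> = 0.2803*0.04812/(1+0.04812) = 0.01287 eV

0.01287


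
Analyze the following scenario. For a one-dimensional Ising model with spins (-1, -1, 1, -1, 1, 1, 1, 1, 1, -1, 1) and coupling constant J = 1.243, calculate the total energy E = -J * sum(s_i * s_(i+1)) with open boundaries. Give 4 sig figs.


Step 1: Nearest-neighbor products: 1, -1, -1, -1, 1, 1, 1, 1, -1, -1
Step 2: Sum of products = 0
Step 3: E = -1.243 * 0 = 0

0


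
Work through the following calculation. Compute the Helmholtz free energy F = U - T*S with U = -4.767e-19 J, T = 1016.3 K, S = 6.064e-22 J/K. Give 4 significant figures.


Step 1: T*S = 1016.3 * 6.064e-22 = 6.163e-19 J
Step 2: F = U - T*S = -4.767e-19 - 6.163e-19
Step 3: F = -1.093e-18 J

-1.093e-18


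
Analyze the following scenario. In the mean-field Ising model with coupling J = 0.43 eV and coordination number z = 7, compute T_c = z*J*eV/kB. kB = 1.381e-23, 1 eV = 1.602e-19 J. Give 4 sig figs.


Step 1: z*J = 7*0.43 = 3.01 eV
Step 2: Convert to Joules: 3.01*1.602e-19 = 4.822e-19 J
Step 3: T_c = 4.822e-19 / 1.381e-23 = 3.492e+04 K

3.492e+04


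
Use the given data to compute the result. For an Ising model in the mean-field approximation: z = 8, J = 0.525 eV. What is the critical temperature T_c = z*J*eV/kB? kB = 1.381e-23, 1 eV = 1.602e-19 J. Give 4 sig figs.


Step 1: z*J = 8*0.525 = 4.2 eV
Step 2: Convert to Joules: 4.2*1.602e-19 = 6.728e-19 J
Step 3: T_c = 6.728e-19 / 1.381e-23 = 4.872e+04 K

4.872e+04


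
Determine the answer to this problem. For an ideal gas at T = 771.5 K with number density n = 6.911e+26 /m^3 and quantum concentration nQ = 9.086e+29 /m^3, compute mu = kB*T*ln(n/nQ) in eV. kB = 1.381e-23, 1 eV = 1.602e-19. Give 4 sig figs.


Step 1: n/nQ = 6.911e+26/9.086e+29 = 0.0007606
Step 2: ln(n/nQ) = -7.181
Step 3: mu = kB*T*ln(n/nQ) = 1.065e-20*-7.181 = -7.651e-20 J
Step 4: Convert to eV: -7.651e-20/1.602e-19 = -0.4776 eV

-0.4776


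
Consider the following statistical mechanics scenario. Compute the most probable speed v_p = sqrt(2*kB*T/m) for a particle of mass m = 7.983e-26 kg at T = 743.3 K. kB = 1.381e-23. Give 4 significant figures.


Step 1: Numerator = 2*kB*T = 2*1.381e-23*743.3 = 2.053e-20
Step 2: Ratio = 2.053e-20 / 7.983e-26 = 2.572e+05
Step 3: v_p = sqrt(2.572e+05) = 507.1 m/s

507.1


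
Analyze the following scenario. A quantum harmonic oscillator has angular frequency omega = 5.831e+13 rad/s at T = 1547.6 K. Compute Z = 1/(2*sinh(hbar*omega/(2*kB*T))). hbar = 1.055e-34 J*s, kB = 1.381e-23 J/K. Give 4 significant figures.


Step 1: Compute x = hbar*omega/(kB*T) = 1.055e-34*5.831e+13/(1.381e-23*1547.6) = 0.2878
Step 2: x/2 = 0.1439
Step 3: sinh(x/2) = 0.1444
Step 4: Z = 1/(2*0.1444) = 3.462

3.462


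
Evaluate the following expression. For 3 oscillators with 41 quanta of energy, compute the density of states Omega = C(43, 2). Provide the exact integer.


Step 1: Use binomial coefficient C(43, 2)
Step 2: Numerator = 43! / 41!
Step 3: Denominator = 2!
Step 4: Omega = 903

903


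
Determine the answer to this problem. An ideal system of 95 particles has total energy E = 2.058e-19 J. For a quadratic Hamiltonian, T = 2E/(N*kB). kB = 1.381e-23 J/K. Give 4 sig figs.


Step 1: Numerator = 2*E = 2*2.058e-19 = 4.116e-19 J
Step 2: Denominator = N*kB = 95*1.381e-23 = 1.312e-21
Step 3: T = 4.116e-19 / 1.312e-21 = 313.7 K

313.7


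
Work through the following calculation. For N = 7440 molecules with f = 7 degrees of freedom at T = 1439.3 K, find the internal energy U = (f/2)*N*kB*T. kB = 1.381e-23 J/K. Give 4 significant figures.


Step 1: f/2 = 7/2 = 3.5
Step 2: N*kB*T = 7440*1.381e-23*1439.3 = 1.479e-16
Step 3: U = 3.5 * 1.479e-16 = 5.176e-16 J

5.176e-16


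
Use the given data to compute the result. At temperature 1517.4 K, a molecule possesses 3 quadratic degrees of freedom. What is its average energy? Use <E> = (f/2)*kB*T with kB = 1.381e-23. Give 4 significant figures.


Step 1: f/2 = 3/2 = 1.5
Step 2: kB*T = 1.381e-23 * 1517.4 = 2.096e-20
Step 3: <E> = 1.5 * 2.096e-20 = 3.143e-20 J

3.143e-20


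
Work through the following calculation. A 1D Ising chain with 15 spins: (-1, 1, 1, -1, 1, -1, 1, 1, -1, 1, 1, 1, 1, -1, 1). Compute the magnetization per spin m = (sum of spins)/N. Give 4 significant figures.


Step 1: Count up spins (+1): 10, down spins (-1): 5
Step 2: Total magnetization M = 10 - 5 = 5
Step 3: m = M/N = 5/15 = 0.3333

0.3333


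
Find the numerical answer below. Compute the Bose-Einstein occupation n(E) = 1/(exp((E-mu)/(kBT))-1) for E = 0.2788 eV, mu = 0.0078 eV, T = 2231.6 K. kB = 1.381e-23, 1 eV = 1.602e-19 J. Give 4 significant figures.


Step 1: (E - mu) = 0.271 eV
Step 2: x = (E-mu)*eV/(kB*T) = 0.271*1.602e-19/(1.381e-23*2231.6) = 1.409
Step 3: exp(x) = 4.091
Step 4: n = 1/(exp(x)-1) = 0.3236

0.3236


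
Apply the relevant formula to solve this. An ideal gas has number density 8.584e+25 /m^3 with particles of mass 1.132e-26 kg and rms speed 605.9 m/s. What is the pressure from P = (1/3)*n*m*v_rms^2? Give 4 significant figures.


Step 1: v_rms^2 = 605.9^2 = 3.671e+05
Step 2: n*m = 8.584e+25*1.132e-26 = 0.9717
Step 3: P = (1/3)*0.9717*3.671e+05 = 1.189e+05 Pa

1.189e+05


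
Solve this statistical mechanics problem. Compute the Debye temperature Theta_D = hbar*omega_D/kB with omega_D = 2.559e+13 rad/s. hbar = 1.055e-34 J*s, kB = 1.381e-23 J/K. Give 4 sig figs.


Step 1: hbar*omega_D = 1.055e-34 * 2.559e+13 = 2.7e-21 J
Step 2: Theta_D = 2.7e-21 / 1.381e-23
Step 3: Theta_D = 195.5 K

195.5


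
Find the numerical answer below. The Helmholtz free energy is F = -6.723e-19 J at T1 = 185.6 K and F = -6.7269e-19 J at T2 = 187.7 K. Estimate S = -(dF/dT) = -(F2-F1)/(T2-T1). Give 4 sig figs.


Step 1: dF = F2 - F1 = -6.7269e-19 - (-6.723e-19) = -3.9e-22 J
Step 2: dT = T2 - T1 = 187.7 - 185.6 = 2.1 K
Step 3: S = -dF/dT = -(-3.9e-22)/2.1 = 1.857e-22 J/K

1.857e-22


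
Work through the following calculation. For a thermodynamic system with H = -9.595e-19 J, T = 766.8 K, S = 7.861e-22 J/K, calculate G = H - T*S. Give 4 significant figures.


Step 1: T*S = 766.8 * 7.861e-22 = 6.028e-19 J
Step 2: G = H - T*S = -9.595e-19 - 6.028e-19
Step 3: G = -1.562e-18 J

-1.562e-18


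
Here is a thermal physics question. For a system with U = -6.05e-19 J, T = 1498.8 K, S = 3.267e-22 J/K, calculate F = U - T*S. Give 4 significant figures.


Step 1: T*S = 1498.8 * 3.267e-22 = 4.897e-19 J
Step 2: F = U - T*S = -6.05e-19 - 4.897e-19
Step 3: F = -1.095e-18 J

-1.095e-18


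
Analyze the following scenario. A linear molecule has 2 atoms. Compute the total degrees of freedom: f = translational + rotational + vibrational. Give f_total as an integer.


Step 1: Translational DOF = 3
Step 2: Rotational DOF (linear) = 2
Step 3: Vibrational DOF = 3*2 - 5 = 1
Step 4: Total = 3 + 2 + 1 = 6

6


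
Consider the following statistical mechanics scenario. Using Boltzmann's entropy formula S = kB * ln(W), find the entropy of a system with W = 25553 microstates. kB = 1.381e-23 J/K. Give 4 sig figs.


Step 1: ln(W) = ln(25553) = 10.15
Step 2: S = kB * ln(W) = 1.381e-23 * 10.15
Step 3: S = 1.402e-22 J/K

1.402e-22


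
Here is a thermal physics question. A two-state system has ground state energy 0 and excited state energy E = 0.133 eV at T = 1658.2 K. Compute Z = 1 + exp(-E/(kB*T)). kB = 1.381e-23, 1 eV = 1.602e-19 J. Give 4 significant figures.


Step 1: Compute beta*E = E*eV/(kB*T) = 0.133*1.602e-19/(1.381e-23*1658.2) = 0.9304
Step 2: exp(-beta*E) = exp(-0.9304) = 0.3944
Step 3: Z = 1 + 0.3944 = 1.394

1.394


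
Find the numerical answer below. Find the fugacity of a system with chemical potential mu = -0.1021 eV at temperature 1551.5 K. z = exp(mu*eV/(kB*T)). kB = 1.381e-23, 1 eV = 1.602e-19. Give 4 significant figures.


Step 1: Convert mu to Joules: -0.1021*1.602e-19 = -1.636e-20 J
Step 2: kB*T = 1.381e-23*1551.5 = 2.143e-20 J
Step 3: mu/(kB*T) = -0.7634
Step 4: z = exp(-0.7634) = 0.4661

0.4661


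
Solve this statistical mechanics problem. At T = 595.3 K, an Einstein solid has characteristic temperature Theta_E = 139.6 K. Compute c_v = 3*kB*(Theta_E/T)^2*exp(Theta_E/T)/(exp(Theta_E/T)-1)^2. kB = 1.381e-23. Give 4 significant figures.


Step 1: x = Theta_E/T = 139.6/595.3 = 0.2345
Step 2: x^2 = 0.05499
Step 3: exp(x) = 1.264
Step 4: c_v = 3*1.381e-23*0.05499*1.264/(1.264-1)^2 = 4.124e-23

4.124e-23


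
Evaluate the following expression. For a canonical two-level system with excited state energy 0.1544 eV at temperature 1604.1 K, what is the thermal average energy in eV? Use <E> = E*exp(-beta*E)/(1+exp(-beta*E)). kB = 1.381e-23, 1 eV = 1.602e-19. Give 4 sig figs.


Step 1: beta*E = 0.1544*1.602e-19/(1.381e-23*1604.1) = 1.117
Step 2: exp(-beta*E) = 0.3274
Step 3: <E> = 0.1544*0.3274/(1+0.3274) = 0.03808 eV

0.03808


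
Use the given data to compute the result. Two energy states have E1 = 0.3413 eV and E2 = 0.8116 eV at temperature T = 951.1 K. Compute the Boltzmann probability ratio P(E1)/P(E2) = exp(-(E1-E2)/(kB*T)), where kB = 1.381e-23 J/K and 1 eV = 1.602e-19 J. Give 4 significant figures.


Step 1: Compute energy difference dE = E1 - E2 = 0.3413 - 0.8116 = -0.4703 eV
Step 2: Convert to Joules: dE_J = -0.4703 * 1.602e-19 = -7.534e-20 J
Step 3: Compute exponent = -dE_J / (kB * T) = -(-7.534e-20) / (1.381e-23 * 951.1) = 5.736
Step 4: P(E1)/P(E2) = exp(5.736) = 309.9

309.9


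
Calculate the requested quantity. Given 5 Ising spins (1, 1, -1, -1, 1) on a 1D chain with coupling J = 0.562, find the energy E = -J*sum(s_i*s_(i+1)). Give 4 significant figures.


Step 1: Nearest-neighbor products: 1, -1, 1, -1
Step 2: Sum of products = 0
Step 3: E = -0.562 * 0 = 0

0


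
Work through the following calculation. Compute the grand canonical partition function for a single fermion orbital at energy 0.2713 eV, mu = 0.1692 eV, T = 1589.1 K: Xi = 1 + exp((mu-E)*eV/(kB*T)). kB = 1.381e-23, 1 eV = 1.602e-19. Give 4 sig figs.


Step 1: (mu - E) = 0.1692 - 0.2713 = -0.1021 eV
Step 2: x = (mu-E)*eV/(kB*T) = -0.1021*1.602e-19/(1.381e-23*1589.1) = -0.7453
Step 3: exp(x) = 0.4746
Step 4: Xi = 1 + 0.4746 = 1.475

1.475


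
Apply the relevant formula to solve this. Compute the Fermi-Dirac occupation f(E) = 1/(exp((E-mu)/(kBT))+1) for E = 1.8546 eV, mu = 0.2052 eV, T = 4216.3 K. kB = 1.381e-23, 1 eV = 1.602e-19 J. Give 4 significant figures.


Step 1: (E - mu) = 1.8546 - 0.2052 = 1.649 eV
Step 2: Convert: (E-mu)*eV = 2.642e-19 J
Step 3: x = (E-mu)*eV/(kB*T) = 4.538
Step 4: f = 1/(exp(4.538)+1) = 0.01058

0.01058


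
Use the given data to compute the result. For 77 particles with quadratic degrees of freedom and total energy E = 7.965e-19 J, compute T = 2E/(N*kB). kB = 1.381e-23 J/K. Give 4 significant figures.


Step 1: Numerator = 2*E = 2*7.965e-19 = 1.593e-18 J
Step 2: Denominator = N*kB = 77*1.381e-23 = 1.063e-21
Step 3: T = 1.593e-18 / 1.063e-21 = 1498 K

1498


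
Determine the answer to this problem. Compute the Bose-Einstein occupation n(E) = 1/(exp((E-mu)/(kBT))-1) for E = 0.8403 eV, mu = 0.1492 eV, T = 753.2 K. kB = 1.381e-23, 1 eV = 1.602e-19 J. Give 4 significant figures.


Step 1: (E - mu) = 0.6911 eV
Step 2: x = (E-mu)*eV/(kB*T) = 0.6911*1.602e-19/(1.381e-23*753.2) = 10.64
Step 3: exp(x) = 4.193e+04
Step 4: n = 1/(exp(x)-1) = 2.385e-05

2.385e-05


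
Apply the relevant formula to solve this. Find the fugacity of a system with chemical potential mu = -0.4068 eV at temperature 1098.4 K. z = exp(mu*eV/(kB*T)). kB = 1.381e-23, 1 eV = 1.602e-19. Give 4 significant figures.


Step 1: Convert mu to Joules: -0.4068*1.602e-19 = -6.517e-20 J
Step 2: kB*T = 1.381e-23*1098.4 = 1.517e-20 J
Step 3: mu/(kB*T) = -4.296
Step 4: z = exp(-4.296) = 0.01362

0.01362


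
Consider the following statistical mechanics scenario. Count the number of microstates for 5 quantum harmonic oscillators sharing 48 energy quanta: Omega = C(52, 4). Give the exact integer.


Step 1: Use binomial coefficient C(52, 4)
Step 2: Numerator = 52! / 48!
Step 3: Denominator = 4!
Step 4: Omega = 270725

270725


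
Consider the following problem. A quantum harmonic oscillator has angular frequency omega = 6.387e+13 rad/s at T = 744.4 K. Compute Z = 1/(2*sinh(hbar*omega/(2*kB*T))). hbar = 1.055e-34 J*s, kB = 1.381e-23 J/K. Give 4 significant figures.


Step 1: Compute x = hbar*omega/(kB*T) = 1.055e-34*6.387e+13/(1.381e-23*744.4) = 0.6555
Step 2: x/2 = 0.3277
Step 3: sinh(x/2) = 0.3336
Step 4: Z = 1/(2*0.3336) = 1.499

1.499


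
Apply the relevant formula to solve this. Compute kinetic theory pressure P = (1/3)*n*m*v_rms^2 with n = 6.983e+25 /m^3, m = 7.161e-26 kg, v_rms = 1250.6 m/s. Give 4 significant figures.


Step 1: v_rms^2 = 1250.6^2 = 1.564e+06
Step 2: n*m = 6.983e+25*7.161e-26 = 5.001
Step 3: P = (1/3)*5.001*1.564e+06 = 2.607e+06 Pa

2.607e+06
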